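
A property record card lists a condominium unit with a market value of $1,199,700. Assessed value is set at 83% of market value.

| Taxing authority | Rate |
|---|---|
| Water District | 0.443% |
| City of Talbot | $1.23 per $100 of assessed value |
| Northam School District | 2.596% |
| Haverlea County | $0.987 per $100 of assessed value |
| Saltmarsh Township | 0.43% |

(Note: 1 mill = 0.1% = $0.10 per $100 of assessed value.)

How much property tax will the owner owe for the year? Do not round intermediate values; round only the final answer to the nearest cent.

Assessed value = $1,199,700 × 0.83 = $995,751
Water District: $995,751 × 0.00443 = $4,411.17693
City of Talbot: $995,751 × 0.0123 = $12,247.7373
Northam School District: $995,751 × 0.02596 = $25,849.69596
Haverlea County: $995,751 × 0.00987 = $9,828.06237
Saltmarsh Township: $995,751 × 0.0043 = $4,281.7293
Total = $56,618.40186

$56,618.40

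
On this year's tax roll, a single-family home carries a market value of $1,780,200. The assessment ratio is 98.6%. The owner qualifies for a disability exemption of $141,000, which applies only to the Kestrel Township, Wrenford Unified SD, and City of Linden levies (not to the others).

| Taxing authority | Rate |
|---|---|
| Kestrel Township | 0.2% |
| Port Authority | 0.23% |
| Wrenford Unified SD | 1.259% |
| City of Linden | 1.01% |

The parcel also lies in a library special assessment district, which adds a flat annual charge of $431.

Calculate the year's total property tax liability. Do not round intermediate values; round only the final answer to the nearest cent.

Assessed value = $1,780,200 × 0.986 = $1,755,277.2
Kestrel Township: ($1,755,277.2 − $141,000) × 0.002 = $1,614,277.2 × 0.002 = $3,228.5544
Port Authority: $1,755,277.2 × 0.0023 = $4,037.13756
Wrenford Unified SD: ($1,755,277.2 − $141,000) × 0.01259 = $1,614,277.2 × 0.01259 = $20,323.749948
City of Linden: ($1,755,277.2 − $141,000) × 0.0101 = $1,614,277.2 × 0.0101 = $16,304.19972
Levies subtotal = $43,893.641628
Total = $43,893.641628 + $431 = $44,324.641628

$44,324.64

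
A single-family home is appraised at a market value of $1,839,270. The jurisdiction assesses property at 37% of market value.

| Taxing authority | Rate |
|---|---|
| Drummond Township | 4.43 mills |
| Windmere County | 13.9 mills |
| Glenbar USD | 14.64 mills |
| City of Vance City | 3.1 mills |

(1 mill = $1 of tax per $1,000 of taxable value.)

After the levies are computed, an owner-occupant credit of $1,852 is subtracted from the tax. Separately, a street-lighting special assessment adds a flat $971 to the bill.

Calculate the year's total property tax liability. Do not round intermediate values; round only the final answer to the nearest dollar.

$23,666

Assessed value = $1,839,270 × 0.37 = $680,529.9
Drummond Township: $680,529.9 × 0.00443 = $3,014.747457
Windmere County: $680,529.9 × 0.0139 = $9,459.36561
Glenbar USD: $680,529.9 × 0.01464 = $9,962.957736
City of Vance City: $680,529.9 × 0.0031 = $2,109.64269
Levies subtotal = $24,546.713493
After credit = $24,546.713493 − $1,852 = $22,694.713493
Total = $22,694.713493 + $971 = $23,665.713493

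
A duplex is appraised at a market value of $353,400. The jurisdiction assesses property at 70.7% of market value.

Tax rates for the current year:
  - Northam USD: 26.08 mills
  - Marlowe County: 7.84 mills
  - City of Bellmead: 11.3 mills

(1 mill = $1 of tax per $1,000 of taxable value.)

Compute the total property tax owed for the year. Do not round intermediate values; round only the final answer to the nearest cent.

$11,298.39

Assessed value = $353,400 × 0.707 = $249,853.8
Northam USD: $249,853.8 × 0.02608 = $6,516.187104
Marlowe County: $249,853.8 × 0.00784 = $1,958.853792
City of Bellmead: $249,853.8 × 0.0113 = $2,823.34794
Total = $6,516.187104 + $1,958.853792 + $2,823.34794 = $11,298.388836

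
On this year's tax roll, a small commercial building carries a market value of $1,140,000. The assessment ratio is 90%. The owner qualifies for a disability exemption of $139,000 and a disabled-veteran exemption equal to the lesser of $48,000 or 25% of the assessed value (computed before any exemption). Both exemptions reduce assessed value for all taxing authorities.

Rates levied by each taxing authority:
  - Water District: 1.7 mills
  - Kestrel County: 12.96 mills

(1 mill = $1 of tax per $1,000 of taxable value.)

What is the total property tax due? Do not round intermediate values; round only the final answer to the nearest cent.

$12,299.74

Assessed value = $1,140,000 × 0.9 = $1,026,000
Disabled-veteran exemption = min($48,000, 25% × $1,026,000) = min($48,000, $256,500) = $48,000 (dollar cap binds)
Taxable value = $1,026,000 − $139,000 − $48,000 = $839,000
Water District: $839,000 × 0.0017 = $1,426.3
Kestrel County: $839,000 × 0.01296 = $10,873.44
Total = $12,299.74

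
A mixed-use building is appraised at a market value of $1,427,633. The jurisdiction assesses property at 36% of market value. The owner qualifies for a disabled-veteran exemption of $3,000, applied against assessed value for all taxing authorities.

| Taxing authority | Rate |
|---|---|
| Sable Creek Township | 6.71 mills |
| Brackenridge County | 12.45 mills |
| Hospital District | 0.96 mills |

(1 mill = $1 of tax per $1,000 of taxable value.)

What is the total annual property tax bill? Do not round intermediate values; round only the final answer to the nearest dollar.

Assessed value = $1,427,633 × 0.36 = $513,947.88
Taxable value = $513,947.88 − $3,000 = $510,947.88
Sable Creek Township: $510,947.88 × 0.00671 = $3,428.4602748
Brackenridge County: $510,947.88 × 0.01245 = $6,361.301106
Hospital District: $510,947.88 × 0.00096 = $490.5099648
Total = $3,428.4602748 + $6,361.301106 + $490.5099648 = $10,280.2713456

$10,280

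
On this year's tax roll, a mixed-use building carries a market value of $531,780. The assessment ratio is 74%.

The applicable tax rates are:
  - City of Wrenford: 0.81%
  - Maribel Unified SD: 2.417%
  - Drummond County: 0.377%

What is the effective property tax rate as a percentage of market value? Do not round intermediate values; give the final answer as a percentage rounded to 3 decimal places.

Assessed value = $531,780 × 0.74 = $393,517.2
City of Wrenford: $393,517.2 × 0.0081 = $3,187.48932
Maribel Unified SD: $393,517.2 × 0.02417 = $9,511.310724
Drummond County: $393,517.2 × 0.00377 = $1,483.559844
Total tax = $14,182.359888
Effective rate = $14,182.359888 ÷ $531,780 = 2.667% of market value

2.667%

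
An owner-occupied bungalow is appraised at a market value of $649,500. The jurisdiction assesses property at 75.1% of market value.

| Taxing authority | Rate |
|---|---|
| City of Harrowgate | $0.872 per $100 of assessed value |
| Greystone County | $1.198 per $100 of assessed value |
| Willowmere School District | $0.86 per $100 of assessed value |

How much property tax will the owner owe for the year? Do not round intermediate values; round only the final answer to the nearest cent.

Assessed value = $649,500 × 0.751 = $487,774.5
City of Harrowgate: $487,774.5 × 0.00872 = $4,253.39364
Greystone County: $487,774.5 × 0.01198 = $5,843.53851
Willowmere School District: $487,774.5 × 0.0086 = $4,194.8607
Total = $4,253.39364 + $5,843.53851 + $4,194.8607 = $14,291.79285

$14,291.79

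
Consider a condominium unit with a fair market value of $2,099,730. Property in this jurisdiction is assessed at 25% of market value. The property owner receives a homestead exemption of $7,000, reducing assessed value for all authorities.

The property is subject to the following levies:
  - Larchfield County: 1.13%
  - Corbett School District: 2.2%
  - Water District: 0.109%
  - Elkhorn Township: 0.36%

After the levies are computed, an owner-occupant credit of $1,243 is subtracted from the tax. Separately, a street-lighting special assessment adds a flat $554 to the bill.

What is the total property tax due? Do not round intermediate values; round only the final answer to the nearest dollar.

$18,987

Assessed value = $2,099,730 × 0.25 = $524,932.5
Taxable value = $524,932.5 − $7,000 = $517,932.5
Larchfield County: $517,932.5 × 0.0113 = $5,852.63725
Corbett School District: $517,932.5 × 0.022 = $11,394.515
Water District: $517,932.5 × 0.00109 = $564.546425
Elkhorn Township: $517,932.5 × 0.0036 = $1,864.557
Levies subtotal = $19,676.255675
After credit = $19,676.255675 − $1,243 = $18,433.255675
Total = $18,433.255675 + $554 = $18,987.255675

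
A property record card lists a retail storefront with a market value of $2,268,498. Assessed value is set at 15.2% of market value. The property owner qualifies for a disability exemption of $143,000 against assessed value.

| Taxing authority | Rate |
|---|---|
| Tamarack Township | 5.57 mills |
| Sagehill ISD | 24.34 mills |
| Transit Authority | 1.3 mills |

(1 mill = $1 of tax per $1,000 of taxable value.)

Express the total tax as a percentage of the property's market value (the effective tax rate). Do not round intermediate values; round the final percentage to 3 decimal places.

Assessed value = $2,268,498 × 0.152 = $344,811.696
Taxable value = $344,811.696 − $143,000 = $201,811.696
Tamarack Township: $201,811.696 × 0.00557 = $1,124.09114672
Sagehill ISD: $201,811.696 × 0.02434 = $4,912.09668064
Transit Authority: $201,811.696 × 0.0013 = $262.3552048
Total tax = $6,298.54303216
Effective rate = $6,298.54303216 ÷ $2,268,498 = 0.278% of market value

0.278%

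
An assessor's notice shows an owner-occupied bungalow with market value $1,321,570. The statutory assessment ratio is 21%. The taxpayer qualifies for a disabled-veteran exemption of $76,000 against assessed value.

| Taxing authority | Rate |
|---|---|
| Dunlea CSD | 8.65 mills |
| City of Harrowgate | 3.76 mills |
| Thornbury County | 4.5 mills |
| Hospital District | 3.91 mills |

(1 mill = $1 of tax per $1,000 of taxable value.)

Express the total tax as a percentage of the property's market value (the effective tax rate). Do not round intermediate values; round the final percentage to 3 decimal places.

0.317%

Assessed value = $1,321,570 × 0.21 = $277,529.7
Taxable value = $277,529.7 − $76,000 = $201,529.7
Dunlea CSD: $201,529.7 × 0.00865 = $1,743.231905
City of Harrowgate: $201,529.7 × 0.00376 = $757.751672
Thornbury County: $201,529.7 × 0.0045 = $906.88365
Hospital District: $201,529.7 × 0.00391 = $787.981127
Total tax = $4,195.848354
Effective rate = $4,195.848354 ÷ $1,321,570 = 0.317% of market value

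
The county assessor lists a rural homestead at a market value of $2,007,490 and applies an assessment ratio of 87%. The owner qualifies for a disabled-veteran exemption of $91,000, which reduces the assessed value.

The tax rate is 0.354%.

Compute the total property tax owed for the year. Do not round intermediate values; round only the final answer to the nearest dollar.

Assessed value = $2,007,490 × 0.87 = $1,746,516.3
Taxable value = $1,746,516.3 − $91,000 = $1,655,516.3
Tax = $1,655,516.3 × 0.00354 = $5,860.527702

$5,861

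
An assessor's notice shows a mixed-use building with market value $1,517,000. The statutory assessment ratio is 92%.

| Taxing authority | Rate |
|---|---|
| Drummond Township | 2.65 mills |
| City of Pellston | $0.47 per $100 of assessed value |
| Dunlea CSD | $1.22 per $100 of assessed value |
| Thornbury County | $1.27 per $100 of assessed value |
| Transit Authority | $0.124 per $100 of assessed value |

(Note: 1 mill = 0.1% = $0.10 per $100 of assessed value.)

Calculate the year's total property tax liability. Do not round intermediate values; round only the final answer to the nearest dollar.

$46,740

Assessed value = $1,517,000 × 0.92 = $1,395,640
Drummond Township: $1,395,640 × 0.00265 = $3,698.446
City of Pellston: $1,395,640 × 0.0047 = $6,559.508
Dunlea CSD: $1,395,640 × 0.0122 = $17,026.808
Thornbury County: $1,395,640 × 0.0127 = $17,724.628
Transit Authority: $1,395,640 × 0.00124 = $1,730.5936
Total = $46,739.9836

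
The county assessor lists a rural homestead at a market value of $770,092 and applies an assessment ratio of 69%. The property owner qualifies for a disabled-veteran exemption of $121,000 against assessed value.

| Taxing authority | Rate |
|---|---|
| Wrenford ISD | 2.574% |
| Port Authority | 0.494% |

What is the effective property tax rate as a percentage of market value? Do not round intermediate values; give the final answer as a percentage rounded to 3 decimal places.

1.635%

Assessed value = $770,092 × 0.69 = $531,363.48
Taxable value = $531,363.48 − $121,000 = $410,363.48
Wrenford ISD: $410,363.48 × 0.02574 = $10,562.7559752
Port Authority: $410,363.48 × 0.00494 = $2,027.1955912
Total tax = $12,589.9515664
Effective rate = $12,589.9515664 ÷ $770,092 = 1.635% of market value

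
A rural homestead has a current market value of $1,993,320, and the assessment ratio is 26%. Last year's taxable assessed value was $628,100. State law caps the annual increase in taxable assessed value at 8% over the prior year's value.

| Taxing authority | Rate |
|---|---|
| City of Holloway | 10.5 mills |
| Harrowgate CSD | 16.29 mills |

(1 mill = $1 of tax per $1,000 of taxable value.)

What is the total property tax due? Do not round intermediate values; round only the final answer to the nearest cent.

Uncapped assessed value = $1,993,320 × 0.26 = $518,263.2
Cap limit = $628,100 × 1.08 = $678,348
Taxable assessed value = min($518,263.2, $678,348) = $518,263.2 (cap does not bind)
City of Holloway: $518,263.2 × 0.0105 = $5,441.7636
Harrowgate CSD: $518,263.2 × 0.01629 = $8,442.507528
Total = $13,884.271128

$13,884.27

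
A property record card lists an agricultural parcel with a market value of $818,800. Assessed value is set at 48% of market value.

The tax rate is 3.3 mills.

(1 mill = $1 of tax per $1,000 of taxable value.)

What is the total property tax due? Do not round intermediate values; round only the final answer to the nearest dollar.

$1,297

Assessed value = $818,800 × 0.48 = $393,024
Tax = $393,024 × 0.0033 = $1,296.9792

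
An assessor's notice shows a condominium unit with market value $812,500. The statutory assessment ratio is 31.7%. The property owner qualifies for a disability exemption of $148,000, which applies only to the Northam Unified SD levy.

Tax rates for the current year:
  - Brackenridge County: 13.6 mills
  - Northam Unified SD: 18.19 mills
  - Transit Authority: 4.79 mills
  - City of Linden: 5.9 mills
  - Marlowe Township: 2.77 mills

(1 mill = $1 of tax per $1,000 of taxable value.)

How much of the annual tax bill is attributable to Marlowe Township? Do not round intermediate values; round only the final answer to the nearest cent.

$713.45

Assessed value = $812,500 × 0.317 = $257,562.5
Marlowe Township taxable value = $257,562.5 (exemption does not apply)
Marlowe Township levy = $257,562.5 × 0.00277 = $713.448125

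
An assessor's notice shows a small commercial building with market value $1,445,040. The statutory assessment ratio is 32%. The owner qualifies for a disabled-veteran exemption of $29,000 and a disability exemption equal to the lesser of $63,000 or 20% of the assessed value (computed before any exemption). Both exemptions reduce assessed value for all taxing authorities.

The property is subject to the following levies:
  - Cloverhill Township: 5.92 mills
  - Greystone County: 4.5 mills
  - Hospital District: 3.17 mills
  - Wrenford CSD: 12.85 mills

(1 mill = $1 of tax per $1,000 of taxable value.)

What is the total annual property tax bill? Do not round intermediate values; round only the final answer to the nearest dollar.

Assessed value = $1,445,040 × 0.32 = $462,412.8
Disability exemption = min($63,000, 20% × $462,412.8) = min($63,000, $92,482.56) = $63,000 (dollar cap binds)
Taxable value = $462,412.8 − $29,000 − $63,000 = $370,412.8
Cloverhill Township: $370,412.8 × 0.00592 = $2,192.843776
Greystone County: $370,412.8 × 0.0045 = $1,666.8576
Hospital District: $370,412.8 × 0.00317 = $1,174.208576
Wrenford CSD: $370,412.8 × 0.01285 = $4,759.80448
Total = $9,793.714432

$9,794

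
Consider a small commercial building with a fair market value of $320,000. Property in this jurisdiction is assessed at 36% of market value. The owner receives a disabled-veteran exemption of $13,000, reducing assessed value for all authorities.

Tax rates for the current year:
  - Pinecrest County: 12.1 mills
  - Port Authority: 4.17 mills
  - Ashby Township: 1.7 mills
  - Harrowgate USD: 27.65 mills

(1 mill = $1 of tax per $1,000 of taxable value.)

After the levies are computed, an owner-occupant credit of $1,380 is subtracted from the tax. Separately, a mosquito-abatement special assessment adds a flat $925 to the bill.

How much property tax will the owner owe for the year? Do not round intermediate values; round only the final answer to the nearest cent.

$4,207.36

Assessed value = $320,000 × 0.36 = $115,200
Taxable value = $115,200 − $13,000 = $102,200
Pinecrest County: $102,200 × 0.0121 = $1,236.62
Port Authority: $102,200 × 0.00417 = $426.174
Ashby Township: $102,200 × 0.0017 = $173.74
Harrowgate USD: $102,200 × 0.02765 = $2,825.83
Levies subtotal = $4,662.364
After credit = $4,662.364 − $1,380 = $3,282.364
Total = $3,282.364 + $925 = $4,207.364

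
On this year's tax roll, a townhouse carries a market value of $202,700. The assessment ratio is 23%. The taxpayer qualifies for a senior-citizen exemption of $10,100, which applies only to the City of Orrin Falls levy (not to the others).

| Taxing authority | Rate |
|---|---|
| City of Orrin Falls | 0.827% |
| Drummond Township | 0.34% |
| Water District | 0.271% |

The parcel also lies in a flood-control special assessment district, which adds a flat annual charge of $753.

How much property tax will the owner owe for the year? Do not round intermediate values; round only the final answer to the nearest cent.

$1,339.88

Assessed value = $202,700 × 0.23 = $46,621
City of Orrin Falls: ($46,621 − $10,100) × 0.00827 = $36,521 × 0.00827 = $302.02867
Drummond Township: $46,621 × 0.0034 = $158.5114
Water District: $46,621 × 0.00271 = $126.34291
Levies subtotal = $586.88298
Total = $586.88298 + $753 = $1,339.88298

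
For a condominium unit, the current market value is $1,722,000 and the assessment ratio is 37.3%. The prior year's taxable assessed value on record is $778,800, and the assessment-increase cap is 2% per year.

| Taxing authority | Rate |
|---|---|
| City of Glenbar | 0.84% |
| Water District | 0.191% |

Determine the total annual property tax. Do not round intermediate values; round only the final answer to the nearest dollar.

Uncapped assessed value = $1,722,000 × 0.373 = $642,306
Cap limit = $778,800 × 1.02 = $794,376
Taxable assessed value = min($642,306, $794,376) = $642,306 (cap does not bind)
City of Glenbar: $642,306 × 0.0084 = $5,395.3704
Water District: $642,306 × 0.00191 = $1,226.80446
Total = $6,622.17486

$6,622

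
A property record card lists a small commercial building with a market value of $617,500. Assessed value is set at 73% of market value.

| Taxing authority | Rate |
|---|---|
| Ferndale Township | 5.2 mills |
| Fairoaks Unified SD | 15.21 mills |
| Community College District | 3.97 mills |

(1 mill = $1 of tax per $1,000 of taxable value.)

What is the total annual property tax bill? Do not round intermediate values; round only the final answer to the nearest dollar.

$10,990

Assessed value = $617,500 × 0.73 = $450,775
Ferndale Township: $450,775 × 0.0052 = $2,344.03
Fairoaks Unified SD: $450,775 × 0.01521 = $6,856.28775
Community College District: $450,775 × 0.00397 = $1,789.57675
Total = $2,344.03 + $6,856.28775 + $1,789.57675 = $10,989.8945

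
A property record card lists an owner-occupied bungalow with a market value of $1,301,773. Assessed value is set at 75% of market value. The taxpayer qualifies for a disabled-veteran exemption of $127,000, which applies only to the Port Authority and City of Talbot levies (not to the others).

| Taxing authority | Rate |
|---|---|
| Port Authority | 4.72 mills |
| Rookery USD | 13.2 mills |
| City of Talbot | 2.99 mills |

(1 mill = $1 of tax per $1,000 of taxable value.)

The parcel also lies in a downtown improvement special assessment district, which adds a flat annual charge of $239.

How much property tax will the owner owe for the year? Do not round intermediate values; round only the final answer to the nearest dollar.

Assessed value = $1,301,773 × 0.75 = $976,329.75
Port Authority: ($976,329.75 − $127,000) × 0.00472 = $849,329.75 × 0.00472 = $4,008.83642
Rookery USD: $976,329.75 × 0.0132 = $12,887.5527
City of Talbot: ($976,329.75 − $127,000) × 0.00299 = $849,329.75 × 0.00299 = $2,539.4959525
Levies subtotal = $19,435.8850725
Total = $19,435.8850725 + $239 = $19,674.8850725

$19,675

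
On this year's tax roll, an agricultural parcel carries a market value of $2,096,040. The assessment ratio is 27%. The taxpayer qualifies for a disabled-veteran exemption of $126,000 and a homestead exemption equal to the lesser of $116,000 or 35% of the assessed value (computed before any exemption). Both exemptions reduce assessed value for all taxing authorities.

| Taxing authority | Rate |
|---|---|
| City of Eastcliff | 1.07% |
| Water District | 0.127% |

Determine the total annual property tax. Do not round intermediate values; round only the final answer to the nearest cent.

Assessed value = $2,096,040 × 0.27 = $565,930.8
Homestead exemption = min($116,000, 35% × $565,930.8) = min($116,000, $198,075.78) = $116,000 (dollar cap binds)
Taxable value = $565,930.8 − $126,000 − $116,000 = $323,930.8
City of Eastcliff: $323,930.8 × 0.0107 = $3,466.05956
Water District: $323,930.8 × 0.00127 = $411.392116
Total = $3,877.451676

$3,877.45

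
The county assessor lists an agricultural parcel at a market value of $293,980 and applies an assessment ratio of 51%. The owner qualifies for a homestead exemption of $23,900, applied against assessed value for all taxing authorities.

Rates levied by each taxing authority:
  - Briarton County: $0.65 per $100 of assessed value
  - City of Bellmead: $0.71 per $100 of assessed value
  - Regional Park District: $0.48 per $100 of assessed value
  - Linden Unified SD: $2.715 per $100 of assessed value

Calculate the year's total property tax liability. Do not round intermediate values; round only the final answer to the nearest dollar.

$5,741

Assessed value = $293,980 × 0.51 = $149,929.8
Taxable value = $149,929.8 − $23,900 = $126,029.8
Briarton County: $126,029.8 × 0.0065 = $819.1937
City of Bellmead: $126,029.8 × 0.0071 = $894.81158
Regional Park District: $126,029.8 × 0.0048 = $604.94304
Linden Unified SD: $126,029.8 × 0.02715 = $3,421.70907
Total = $819.1937 + $894.81158 + $604.94304 + $3,421.70907 = $5,740.65739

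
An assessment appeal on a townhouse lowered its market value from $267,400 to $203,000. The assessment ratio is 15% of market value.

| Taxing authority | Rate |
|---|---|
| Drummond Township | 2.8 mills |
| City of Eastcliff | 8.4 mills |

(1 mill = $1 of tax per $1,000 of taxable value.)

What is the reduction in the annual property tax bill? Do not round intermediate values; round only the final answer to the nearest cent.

$108.19

Old assessed value = $267,400 × 0.15 = $40,110
New assessed value = $203,000 × 0.15 = $30,450
Combined rate = 0.0028 + 0.0084 = 0.0112
Old tax = $40,110 × 0.0112 = $449.232
New tax = $30,450 × 0.0112 = $341.04
Reduction = $449.232 − $341.04 = $108.192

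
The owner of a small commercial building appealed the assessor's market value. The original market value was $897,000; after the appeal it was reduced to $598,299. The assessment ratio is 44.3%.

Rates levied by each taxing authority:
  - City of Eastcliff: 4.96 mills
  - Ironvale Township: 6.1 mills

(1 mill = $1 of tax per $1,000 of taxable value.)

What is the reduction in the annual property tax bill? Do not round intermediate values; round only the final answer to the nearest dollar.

Old assessed value = $897,000 × 0.443 = $397,371
New assessed value = $598,299 × 0.443 = $265,046.457
Combined rate = 0.00496 + 0.0061 = 0.01106
Old tax = $397,371 × 0.01106 = $4,394.92326
New tax = $265,046.457 × 0.01106 = $2,931.41381442
Reduction = $4,394.92326 − $2,931.41381442 = $1,463.50944558

$1,464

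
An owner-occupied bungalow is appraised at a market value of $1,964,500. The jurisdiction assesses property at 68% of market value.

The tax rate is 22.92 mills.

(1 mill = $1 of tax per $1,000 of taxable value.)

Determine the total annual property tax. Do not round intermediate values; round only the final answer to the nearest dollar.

$30,618

Assessed value = $1,964,500 × 0.68 = $1,335,860
Tax = $1,335,860 × 0.02292 = $30,617.9112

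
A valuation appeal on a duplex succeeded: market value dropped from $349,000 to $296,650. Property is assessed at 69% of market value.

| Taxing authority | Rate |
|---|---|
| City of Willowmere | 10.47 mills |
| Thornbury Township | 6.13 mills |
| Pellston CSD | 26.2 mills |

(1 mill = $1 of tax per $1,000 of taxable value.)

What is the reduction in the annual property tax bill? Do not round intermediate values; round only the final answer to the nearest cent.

$1,546.00

Old assessed value = $349,000 × 0.69 = $240,810
New assessed value = $296,650 × 0.69 = $204,688.5
Combined rate = 0.01047 + 0.00613 + 0.0262 = 0.0428
Old tax = $240,810 × 0.0428 = $10,306.668
New tax = $204,688.5 × 0.0428 = $8,760.6678
Reduction = $10,306.668 − $8,760.6678 = $1,546.0002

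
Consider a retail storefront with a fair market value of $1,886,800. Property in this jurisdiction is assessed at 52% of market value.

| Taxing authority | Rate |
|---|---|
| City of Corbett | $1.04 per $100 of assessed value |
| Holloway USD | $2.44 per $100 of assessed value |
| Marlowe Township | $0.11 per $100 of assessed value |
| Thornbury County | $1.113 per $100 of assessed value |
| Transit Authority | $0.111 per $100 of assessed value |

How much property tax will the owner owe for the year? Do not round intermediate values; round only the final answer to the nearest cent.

$47,231.89

Assessed value = $1,886,800 × 0.52 = $981,136
City of Corbett: $981,136 × 0.0104 = $10,203.8144
Holloway USD: $981,136 × 0.0244 = $23,939.7184
Marlowe Township: $981,136 × 0.0011 = $1,079.2496
Thornbury County: $981,136 × 0.01113 = $10,920.04368
Transit Authority: $981,136 × 0.00111 = $1,089.06096
Total = $10,203.8144 + $23,939.7184 + $1,079.2496 + $10,920.04368 + $1,089.06096 = $47,231.88704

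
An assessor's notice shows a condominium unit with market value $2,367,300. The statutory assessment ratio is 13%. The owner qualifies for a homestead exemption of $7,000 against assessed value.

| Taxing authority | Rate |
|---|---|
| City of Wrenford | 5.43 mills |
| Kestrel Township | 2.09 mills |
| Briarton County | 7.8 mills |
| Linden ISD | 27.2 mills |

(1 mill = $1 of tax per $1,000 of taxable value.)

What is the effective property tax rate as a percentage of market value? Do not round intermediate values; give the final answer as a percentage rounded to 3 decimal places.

0.540%

Assessed value = $2,367,300 × 0.13 = $307,749
Taxable value = $307,749 − $7,000 = $300,749
City of Wrenford: $300,749 × 0.00543 = $1,633.06707
Kestrel Township: $300,749 × 0.00209 = $628.56541
Briarton County: $300,749 × 0.0078 = $2,345.8422
Linden ISD: $300,749 × 0.0272 = $8,180.3728
Total tax = $12,787.84748
Effective rate = $12,787.84748 ÷ $2,367,300 = 0.540% of market value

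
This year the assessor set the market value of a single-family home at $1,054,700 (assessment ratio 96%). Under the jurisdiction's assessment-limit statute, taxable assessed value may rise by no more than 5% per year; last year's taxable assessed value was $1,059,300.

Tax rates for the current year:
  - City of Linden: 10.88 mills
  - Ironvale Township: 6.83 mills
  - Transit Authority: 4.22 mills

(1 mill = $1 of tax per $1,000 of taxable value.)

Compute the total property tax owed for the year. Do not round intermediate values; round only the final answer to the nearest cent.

Uncapped assessed value = $1,054,700 × 0.96 = $1,012,512
Cap limit = $1,059,300 × 1.05 = $1,112,265
Taxable assessed value = min($1,012,512, $1,112,265) = $1,012,512 (cap does not bind)
City of Linden: $1,012,512 × 0.01088 = $11,016.13056
Ironvale Township: $1,012,512 × 0.00683 = $6,915.45696
Transit Authority: $1,012,512 × 0.00422 = $4,272.80064
Total = $22,204.38816

$22,204.39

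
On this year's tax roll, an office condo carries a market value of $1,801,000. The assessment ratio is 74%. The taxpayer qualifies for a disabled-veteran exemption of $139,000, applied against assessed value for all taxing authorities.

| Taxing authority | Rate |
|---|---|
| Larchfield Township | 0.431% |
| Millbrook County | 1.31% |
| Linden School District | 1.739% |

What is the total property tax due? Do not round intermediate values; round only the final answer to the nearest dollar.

$41,542

Assessed value = $1,801,000 × 0.74 = $1,332,740
Taxable value = $1,332,740 − $139,000 = $1,193,740
Larchfield Township: $1,193,740 × 0.00431 = $5,145.0194
Millbrook County: $1,193,740 × 0.0131 = $15,637.994
Linden School District: $1,193,740 × 0.01739 = $20,759.1386
Total = $5,145.0194 + $15,637.994 + $20,759.1386 = $41,542.152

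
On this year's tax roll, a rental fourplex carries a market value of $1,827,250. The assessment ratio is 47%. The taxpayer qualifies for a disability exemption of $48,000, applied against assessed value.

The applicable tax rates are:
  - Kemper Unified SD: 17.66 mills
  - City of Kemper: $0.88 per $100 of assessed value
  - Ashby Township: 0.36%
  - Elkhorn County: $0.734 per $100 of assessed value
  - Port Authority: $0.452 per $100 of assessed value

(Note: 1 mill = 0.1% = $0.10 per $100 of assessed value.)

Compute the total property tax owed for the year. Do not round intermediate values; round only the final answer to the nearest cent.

$33,989.05

Assessed value = $1,827,250 × 0.47 = $858,807.5
Taxable value = $858,807.5 − $48,000 = $810,807.5
Kemper Unified SD: $810,807.5 × 0.01766 = $14,318.86045
City of Kemper: $810,807.5 × 0.0088 = $7,135.106
Ashby Township: $810,807.5 × 0.0036 = $2,918.907
Elkhorn County: $810,807.5 × 0.00734 = $5,951.32705
Port Authority: $810,807.5 × 0.00452 = $3,664.8499
Total = $33,989.0504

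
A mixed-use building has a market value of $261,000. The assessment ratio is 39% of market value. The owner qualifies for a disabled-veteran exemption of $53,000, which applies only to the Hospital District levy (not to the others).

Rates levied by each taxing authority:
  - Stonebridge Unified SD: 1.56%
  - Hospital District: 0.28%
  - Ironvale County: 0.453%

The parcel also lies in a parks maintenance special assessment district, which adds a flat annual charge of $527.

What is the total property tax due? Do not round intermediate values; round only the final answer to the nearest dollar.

$2,713

Assessed value = $261,000 × 0.39 = $101,790
Stonebridge Unified SD: $101,790 × 0.0156 = $1,587.924
Hospital District: ($101,790 − $53,000) × 0.0028 = $48,790 × 0.0028 = $136.612
Ironvale County: $101,790 × 0.00453 = $461.1087
Levies subtotal = $2,185.6447
Total = $2,185.6447 + $527 = $2,712.6447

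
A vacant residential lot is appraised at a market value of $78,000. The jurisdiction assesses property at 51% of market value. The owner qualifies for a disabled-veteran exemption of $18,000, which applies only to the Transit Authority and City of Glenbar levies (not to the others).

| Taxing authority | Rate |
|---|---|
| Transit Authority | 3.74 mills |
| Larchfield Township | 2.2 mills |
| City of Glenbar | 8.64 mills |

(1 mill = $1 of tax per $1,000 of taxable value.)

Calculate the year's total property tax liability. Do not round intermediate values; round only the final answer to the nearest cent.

Assessed value = $78,000 × 0.51 = $39,780
Transit Authority: ($39,780 − $18,000) × 0.00374 = $21,780 × 0.00374 = $81.4572
Larchfield Township: $39,780 × 0.0022 = $87.516
City of Glenbar: ($39,780 − $18,000) × 0.00864 = $21,780 × 0.00864 = $188.1792
Total = $357.1524

$357.15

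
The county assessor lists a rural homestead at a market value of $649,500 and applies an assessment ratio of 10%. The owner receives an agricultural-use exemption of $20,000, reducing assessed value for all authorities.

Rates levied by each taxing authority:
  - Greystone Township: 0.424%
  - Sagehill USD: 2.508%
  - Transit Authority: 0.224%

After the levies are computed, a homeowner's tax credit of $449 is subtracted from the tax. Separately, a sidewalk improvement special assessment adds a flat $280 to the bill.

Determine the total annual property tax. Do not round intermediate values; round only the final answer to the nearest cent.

Assessed value = $649,500 × 0.1 = $64,950
Taxable value = $64,950 − $20,000 = $44,950
Greystone Township: $44,950 × 0.00424 = $190.588
Sagehill USD: $44,950 × 0.02508 = $1,127.346
Transit Authority: $44,950 × 0.00224 = $100.688
Levies subtotal = $1,418.622
After credit = $1,418.622 − $449 = $969.622
Total = $969.622 + $280 = $1,249.622

$1,249.62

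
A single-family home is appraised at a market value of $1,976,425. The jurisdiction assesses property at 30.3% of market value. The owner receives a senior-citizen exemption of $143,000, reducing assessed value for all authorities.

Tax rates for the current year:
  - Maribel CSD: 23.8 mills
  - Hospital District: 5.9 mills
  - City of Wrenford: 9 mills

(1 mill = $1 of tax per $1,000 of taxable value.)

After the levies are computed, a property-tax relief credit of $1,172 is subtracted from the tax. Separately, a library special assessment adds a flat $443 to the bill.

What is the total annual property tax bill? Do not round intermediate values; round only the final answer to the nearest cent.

$16,912.66

Assessed value = $1,976,425 × 0.303 = $598,856.775
Taxable value = $598,856.775 − $143,000 = $455,856.775
Maribel CSD: $455,856.775 × 0.0238 = $10,849.391245
Hospital District: $455,856.775 × 0.0059 = $2,689.5549725
City of Wrenford: $455,856.775 × 0.009 = $4,102.710975
Levies subtotal = $17,641.6571925
After credit = $17,641.6571925 − $1,172 = $16,469.6571925
Total = $16,469.6571925 + $443 = $16,912.6571925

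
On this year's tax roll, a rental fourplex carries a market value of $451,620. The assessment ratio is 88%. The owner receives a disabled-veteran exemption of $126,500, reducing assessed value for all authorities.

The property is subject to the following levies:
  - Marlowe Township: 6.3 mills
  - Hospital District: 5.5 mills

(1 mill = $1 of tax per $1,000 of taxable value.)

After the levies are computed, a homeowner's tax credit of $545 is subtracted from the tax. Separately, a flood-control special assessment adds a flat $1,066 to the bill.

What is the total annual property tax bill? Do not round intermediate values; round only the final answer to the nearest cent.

$3,717.92

Assessed value = $451,620 × 0.88 = $397,425.6
Taxable value = $397,425.6 − $126,500 = $270,925.6
Marlowe Township: $270,925.6 × 0.0063 = $1,706.83128
Hospital District: $270,925.6 × 0.0055 = $1,490.0908
Levies subtotal = $3,196.92208
After credit = $3,196.92208 − $545 = $2,651.92208
Total = $2,651.92208 + $1,066 = $3,717.92208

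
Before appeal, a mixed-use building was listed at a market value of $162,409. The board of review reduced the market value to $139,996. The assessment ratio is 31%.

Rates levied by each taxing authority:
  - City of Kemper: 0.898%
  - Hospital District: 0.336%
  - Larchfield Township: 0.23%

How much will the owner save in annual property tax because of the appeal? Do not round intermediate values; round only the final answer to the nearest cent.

$101.72

Old assessed value = $162,409 × 0.31 = $50,346.79
New assessed value = $139,996 × 0.31 = $43,398.76
Combined rate = 0.00898 + 0.00336 + 0.0023 = 0.01464
Old tax = $50,346.79 × 0.01464 = $737.0770056
New tax = $43,398.76 × 0.01464 = $635.3578464
Reduction = $737.0770056 − $635.3578464 = $101.7191592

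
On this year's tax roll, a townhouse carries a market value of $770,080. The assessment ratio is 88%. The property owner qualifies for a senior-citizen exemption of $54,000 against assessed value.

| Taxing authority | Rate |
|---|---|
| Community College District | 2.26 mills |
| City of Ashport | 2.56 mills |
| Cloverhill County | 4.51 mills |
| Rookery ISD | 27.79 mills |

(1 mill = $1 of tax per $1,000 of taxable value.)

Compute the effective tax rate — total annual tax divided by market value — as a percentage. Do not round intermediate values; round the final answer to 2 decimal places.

3.01%

Assessed value = $770,080 × 0.88 = $677,670.4
Taxable value = $677,670.4 − $54,000 = $623,670.4
Community College District: $623,670.4 × 0.00226 = $1,409.495104
City of Ashport: $623,670.4 × 0.00256 = $1,596.596224
Cloverhill County: $623,670.4 × 0.00451 = $2,812.753504
Rookery ISD: $623,670.4 × 0.02779 = $17,331.800416
Total tax = $23,150.645248
Effective rate = $23,150.645248 ÷ $770,080 = 3.01% of market value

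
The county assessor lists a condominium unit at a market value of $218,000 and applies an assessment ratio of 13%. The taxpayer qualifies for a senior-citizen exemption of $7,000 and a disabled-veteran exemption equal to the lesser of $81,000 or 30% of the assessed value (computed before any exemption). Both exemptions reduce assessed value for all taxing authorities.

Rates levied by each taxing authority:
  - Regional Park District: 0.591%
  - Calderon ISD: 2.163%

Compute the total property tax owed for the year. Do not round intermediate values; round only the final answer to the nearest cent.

$353.56

Assessed value = $218,000 × 0.13 = $28,340
Disabled-veteran exemption = min($81,000, 30% × $28,340) = min($81,000, $8,502) = $8,502 (percentage binds)
Taxable value = $28,340 − $7,000 − $8,502 = $12,838
Regional Park District: $12,838 × 0.00591 = $75.87258
Calderon ISD: $12,838 × 0.02163 = $277.68594
Total = $353.55852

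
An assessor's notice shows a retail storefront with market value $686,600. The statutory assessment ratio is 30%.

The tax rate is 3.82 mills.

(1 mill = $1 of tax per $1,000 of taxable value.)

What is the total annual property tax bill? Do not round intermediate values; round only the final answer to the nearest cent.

$786.84

Assessed value = $686,600 × 0.3 = $205,980
Tax = $205,980 × 0.00382 = $786.8436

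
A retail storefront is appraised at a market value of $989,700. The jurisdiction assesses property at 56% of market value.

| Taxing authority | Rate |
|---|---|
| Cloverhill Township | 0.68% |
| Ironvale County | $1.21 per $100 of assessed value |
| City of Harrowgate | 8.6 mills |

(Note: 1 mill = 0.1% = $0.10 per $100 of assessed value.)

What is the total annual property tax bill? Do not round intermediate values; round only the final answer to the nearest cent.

$15,241.38

Assessed value = $989,700 × 0.56 = $554,232
Cloverhill Township: $554,232 × 0.0068 = $3,768.7776
Ironvale County: $554,232 × 0.0121 = $6,706.2072
City of Harrowgate: $554,232 × 0.0086 = $4,766.3952
Total = $15,241.38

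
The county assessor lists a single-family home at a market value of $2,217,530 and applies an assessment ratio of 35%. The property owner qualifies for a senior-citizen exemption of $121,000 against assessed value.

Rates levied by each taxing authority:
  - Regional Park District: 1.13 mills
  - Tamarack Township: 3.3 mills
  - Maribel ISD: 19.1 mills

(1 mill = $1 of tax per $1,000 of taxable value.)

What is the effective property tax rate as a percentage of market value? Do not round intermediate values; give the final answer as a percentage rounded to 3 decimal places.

0.695%

Assessed value = $2,217,530 × 0.35 = $776,135.5
Taxable value = $776,135.5 − $121,000 = $655,135.5
Regional Park District: $655,135.5 × 0.00113 = $740.303115
Tamarack Township: $655,135.5 × 0.0033 = $2,161.94715
Maribel ISD: $655,135.5 × 0.0191 = $12,513.08805
Total tax = $15,415.338315
Effective rate = $15,415.338315 ÷ $2,217,530 = 0.695% of market value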